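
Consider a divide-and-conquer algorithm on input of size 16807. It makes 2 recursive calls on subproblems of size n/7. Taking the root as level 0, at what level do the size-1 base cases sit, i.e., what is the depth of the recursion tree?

For divide and conquer with division factor 7:

Problem sizes at each level:
Level 0: 16807
Level 1: 2401
Level 2: 343
Level 3: 49
Level 4: 7
Level 5: 1

The root is level 0 and the size-1 base case is level 5 (the tree spans levels 0 through 5, i.e. 6 levels counting the root), so the depth is the number of divisions: log_7(16807) = 5

The recursion tree depth is log_7(16807) = 5. At each level, the problem size is divided by 7, so it takes 5 divisions to reduce to a base case of size 1. The algorithm makes 2 recursive calls at each level.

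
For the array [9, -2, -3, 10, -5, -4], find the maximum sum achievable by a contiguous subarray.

Using Kadane's algorithm on [9, -2, -3, 10, -5, -4]:

Scanning through the array:
Position 1 (value -2): max_ending_here = 7, max_so_far = 9
Position 2 (value -3): max_ending_here = 4, max_so_far = 9
Position 3 (value 10): max_ending_here = 14, max_so_far = 14
Position 4 (value -5): max_ending_here = 9, max_so_far = 14
Position 5 (value -4): max_ending_here = 5, max_so_far = 14

Maximum subarray: [9, -2, -3, 10]
Maximum sum: 14

The maximum subarray is [9, -2, -3, 10] with sum 14. This subarray runs from index 0 to index 3.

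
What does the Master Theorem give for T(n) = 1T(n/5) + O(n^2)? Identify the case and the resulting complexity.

Master Theorem for T(n) = 1T(n/5) + O(n^2):

a = 1, b = 5, c = 2
log_b(a) = log_5(1) = 0.0000

Case 3: c = 2 > log_5(1) = 0.0000
T(n) = O(n^2) = O(n^2)

For T(n) = 1T(n/5) + O(n^2): log_5(1) = 0.0000. This is Case 3 of the Master Theorem (c > log_b(a), work dominated by root), giving O(n^2).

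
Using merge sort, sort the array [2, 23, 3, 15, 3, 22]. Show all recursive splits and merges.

Merge sort trace:

Split: [2, 23, 3, 15, 3, 22] -> [2, 23, 3] and [15, 3, 22]
  Split: [2, 23, 3] -> [2] and [23, 3]
    Split: [23, 3] -> [23] and [3]
    Merge: [23] + [3] -> [3, 23]
  Merge: [2] + [3, 23] -> [2, 3, 23]
  Split: [15, 3, 22] -> [15] and [3, 22]
    Split: [3, 22] -> [3] and [22]
    Merge: [3] + [22] -> [3, 22]
  Merge: [15] + [3, 22] -> [3, 15, 22]
Merge: [2, 3, 23] + [3, 15, 22] -> [2, 3, 3, 15, 22, 23]

Final sorted array: [2, 3, 3, 15, 22, 23]

The merge sort proceeds by recursively splitting the array and merging sorted halves.
After all merges, the sorted array is [2, 3, 3, 15, 22, 23].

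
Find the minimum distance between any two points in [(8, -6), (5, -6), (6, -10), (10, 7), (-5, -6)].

Computing all pairwise distances among 5 points:

d((8, -6), (5, -6)) = 3.0 <-- minimum
d((8, -6), (6, -10)) = 4.4721
d((8, -6), (10, 7)) = 13.1529
d((8, -6), (-5, -6)) = 13.0
d((5, -6), (6, -10)) = 4.1231
d((5, -6), (10, 7)) = 13.9284
d((5, -6), (-5, -6)) = 10.0
d((6, -10), (10, 7)) = 17.4642
d((6, -10), (-5, -6)) = 11.7047
d((10, 7), (-5, -6)) = 19.8494

Closest pair: (8, -6) and (5, -6) with distance 3.0

The closest pair is (8, -6) and (5, -6) with Euclidean distance 3.0. For 5 points, brute-force pairwise comparison is shown above. For large n, the divide-and-conquer algorithm (sort by x, recurse on halves, check the dividing strip) achieves O(n log n).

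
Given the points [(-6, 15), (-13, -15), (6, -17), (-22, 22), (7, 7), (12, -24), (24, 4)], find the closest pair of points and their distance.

Computing all pairwise distances among 7 points:

d((-6, 15), (-13, -15)) = 30.8058
d((-6, 15), (6, -17)) = 34.176
d((-6, 15), (-22, 22)) = 17.4642
d((-6, 15), (7, 7)) = 15.2643
d((-6, 15), (12, -24)) = 42.9535
d((-6, 15), (24, 4)) = 31.9531
d((-13, -15), (6, -17)) = 19.105
d((-13, -15), (-22, 22)) = 38.0789
d((-13, -15), (7, 7)) = 29.7321
d((-13, -15), (12, -24)) = 26.5707
d((-13, -15), (24, 4)) = 41.5933
d((6, -17), (-22, 22)) = 48.0104
d((6, -17), (7, 7)) = 24.0208
d((6, -17), (12, -24)) = 9.2195 <-- minimum
d((6, -17), (24, 4)) = 27.6586
d((-22, 22), (7, 7)) = 32.6497
d((-22, 22), (12, -24)) = 57.2014
d((-22, 22), (24, 4)) = 49.3964
d((7, 7), (12, -24)) = 31.4006
d((7, 7), (24, 4)) = 17.2627
d((12, -24), (24, 4)) = 30.4631

Closest pair: (6, -17) and (12, -24) with distance 9.2195

The closest pair is (6, -17) and (12, -24) with Euclidean distance 9.2195. For 7 points, brute-force pairwise comparison is shown above. For large n, the divide-and-conquer algorithm (sort by x, recurse on halves, check the dividing strip) achieves O(n log n).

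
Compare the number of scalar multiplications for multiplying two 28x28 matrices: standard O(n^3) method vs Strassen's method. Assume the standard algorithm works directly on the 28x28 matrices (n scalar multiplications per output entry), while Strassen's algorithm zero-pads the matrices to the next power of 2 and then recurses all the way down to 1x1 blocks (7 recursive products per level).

Matrix multiplication for 28x28 matrices:

Strassen's algorithm requires power-of-2 dimensions. Pad 28x28 to 32x32 (next power of 2).

Standard algorithm: 28^3 = 21952 multiplications
Strassen's algorithm: 7^(log2(32)) = 7^5 = 16807 multiplications
Savings: 21952 - 16807 = 5145 multiplications

Standard: 21952 multiplications (28^3). Strassen: 16807 multiplications (7^5, after padding to 32x32). Strassen reduces 8 recursive multiplications to 7 at each level.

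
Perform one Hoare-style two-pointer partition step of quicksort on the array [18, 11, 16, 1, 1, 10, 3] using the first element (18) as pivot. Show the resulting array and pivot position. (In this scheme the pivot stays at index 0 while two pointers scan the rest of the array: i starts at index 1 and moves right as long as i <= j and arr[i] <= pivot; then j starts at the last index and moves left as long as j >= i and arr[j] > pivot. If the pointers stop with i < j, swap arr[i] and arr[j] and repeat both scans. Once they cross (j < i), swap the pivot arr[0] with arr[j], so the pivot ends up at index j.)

Hoare-style two-pointer partition with pivot = 18:

Initial array: [18, 11, 16, 1, 1, 10, 3]

Pointers start at i = 1, j = 6.
i ends at 7, j ends at 6: the pointers have crossed (j < i), so scanning stops.

Swap pivot arr[0] with arr[6] to place pivot at position 6: [3, 11, 16, 1, 1, 10, 18]
Pivot position: 6

After partitioning with pivot 18, the array becomes [3, 11, 16, 1, 1, 10, 18]. The pivot is placed at index 6. All elements to the left of the pivot are <= 18, and all elements to the right are > 18.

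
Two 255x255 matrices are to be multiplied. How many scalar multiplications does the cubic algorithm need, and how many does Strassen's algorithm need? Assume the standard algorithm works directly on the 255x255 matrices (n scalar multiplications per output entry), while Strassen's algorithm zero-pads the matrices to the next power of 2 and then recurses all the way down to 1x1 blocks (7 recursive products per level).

Matrix multiplication for 255x255 matrices:

Strassen's algorithm requires power-of-2 dimensions. Pad 255x255 to 256x256 (next power of 2).

Standard algorithm: 255^3 = 16581375 multiplications
Strassen's algorithm: 7^(log2(256)) = 7^8 = 5764801 multiplications
Savings: 16581375 - 5764801 = 10816574 multiplications

Standard: 16581375 multiplications (255^3). Strassen: 5764801 multiplications (7^8, after padding to 256x256). Strassen reduces 8 recursive multiplications to 7 at each level.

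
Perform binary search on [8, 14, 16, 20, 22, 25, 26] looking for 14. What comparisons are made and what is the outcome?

Binary search for 14 in [8, 14, 16, 20, 22, 25, 26]:

lo=0, hi=6, mid=3, arr[mid]=20 -> 20 > 14, search left half
lo=0, hi=2, mid=1, arr[mid]=14 -> Found target at index 1!

Binary search finds 14 at index 1 after 2 comparisons. The search repeatedly halves the search space by comparing with the middle element.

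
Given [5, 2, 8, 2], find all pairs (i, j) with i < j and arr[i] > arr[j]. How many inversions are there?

Finding inversions in [5, 2, 8, 2]:

(0, 1): arr[0]=5 > arr[1]=2
(0, 3): arr[0]=5 > arr[3]=2
(2, 3): arr[2]=8 > arr[3]=2

Total inversions: 3

The array has 3 inversion(s): (0,1), (0,3), (2,3). Each pair (i,j) satisfies i < j and arr[i] > arr[j].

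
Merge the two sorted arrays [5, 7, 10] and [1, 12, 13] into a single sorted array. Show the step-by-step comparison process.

Merging process:

Compare 5 vs 1: take 1 from right. Merged: [1]
Compare 5 vs 12: take 5 from left. Merged: [1, 5]
Compare 7 vs 12: take 7 from left. Merged: [1, 5, 7]
Compare 10 vs 12: take 10 from left. Merged: [1, 5, 7, 10]
Append remaining from right: [12, 13]. Merged: [1, 5, 7, 10, 12, 13]

Final merged array: [1, 5, 7, 10, 12, 13]
Total comparisons: 4

The merged array is [1, 5, 7, 10, 12, 13], requiring 4 comparisons. The merge step runs in O(n) time where n is the total number of elements.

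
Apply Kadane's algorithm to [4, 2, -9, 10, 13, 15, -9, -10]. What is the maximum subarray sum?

Using Kadane's algorithm on [4, 2, -9, 10, 13, 15, -9, -10]:

Scanning through the array:
Position 1 (value 2): max_ending_here = 6, max_so_far = 6
Position 2 (value -9): max_ending_here = -3, max_so_far = 6
Position 3 (value 10): max_ending_here = 10, max_so_far = 10
Position 4 (value 13): max_ending_here = 23, max_so_far = 23
Position 5 (value 15): max_ending_here = 38, max_so_far = 38
Position 6 (value -9): max_ending_here = 29, max_so_far = 38
Position 7 (value -10): max_ending_here = 19, max_so_far = 38

Maximum subarray: [10, 13, 15]
Maximum sum: 38

The maximum subarray is [10, 13, 15] with sum 38. This subarray runs from index 3 to index 5.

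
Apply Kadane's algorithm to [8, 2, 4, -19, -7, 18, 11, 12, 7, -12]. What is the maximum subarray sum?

Using Kadane's algorithm on [8, 2, 4, -19, -7, 18, 11, 12, 7, -12]:

Scanning through the array:
Position 1 (value 2): max_ending_here = 10, max_so_far = 10
Position 2 (value 4): max_ending_here = 14, max_so_far = 14
Position 3 (value -19): max_ending_here = -5, max_so_far = 14
Position 4 (value -7): max_ending_here = -7, max_so_far = 14
Position 5 (value 18): max_ending_here = 18, max_so_far = 18
Position 6 (value 11): max_ending_here = 29, max_so_far = 29
Position 7 (value 12): max_ending_here = 41, max_so_far = 41
Position 8 (value 7): max_ending_here = 48, max_so_far = 48
Position 9 (value -12): max_ending_here = 36, max_so_far = 48

Maximum subarray: [18, 11, 12, 7]
Maximum sum: 48

The maximum subarray is [18, 11, 12, 7] with sum 48. This subarray runs from index 5 to index 8.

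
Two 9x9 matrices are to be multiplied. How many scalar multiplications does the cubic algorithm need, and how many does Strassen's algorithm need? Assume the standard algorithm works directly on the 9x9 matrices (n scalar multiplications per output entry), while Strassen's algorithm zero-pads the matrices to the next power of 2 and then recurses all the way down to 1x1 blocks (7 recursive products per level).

Matrix multiplication for 9x9 matrices:

Strassen's algorithm requires power-of-2 dimensions. Pad 9x9 to 16x16 (next power of 2).

Standard algorithm: 9^3 = 729 multiplications
Strassen's algorithm: 7^(log2(16)) = 7^4 = 2401 multiplications
Difference: 729 - 2401 = -1672 (Strassen uses MORE here due to padding overhead — for small or just-over-power-of-2 n, padding can outweigh the per-level savings)

Standard: 729 multiplications (9^3). Strassen: 2401 multiplications (7^4, after padding to 16x16). Strassen reduces 8 recursive multiplications to 7 at each level.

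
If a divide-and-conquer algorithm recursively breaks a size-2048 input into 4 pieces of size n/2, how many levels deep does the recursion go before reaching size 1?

For divide and conquer with division factor 2:

Problem sizes at each level:
Level 0: 2048
Level 1: 1024
Level 2: 512
Level 3: 256
Level 4: 128
Level 5: 64
Level 6: 32
Level 7: 16
Level 8: 8
Level 9: 4
Level 10: 2
Level 11: 1

The root is level 0 and the size-1 base case is level 11 (the tree spans levels 0 through 11, i.e. 12 levels counting the root), so the depth is the number of divisions: log_2(2048) = 11

The recursion tree depth is log_2(2048) = 11. At each level, the problem size is divided by 2, so it takes 11 divisions to reduce to a base case of size 1. The algorithm makes 4 recursive calls at each level.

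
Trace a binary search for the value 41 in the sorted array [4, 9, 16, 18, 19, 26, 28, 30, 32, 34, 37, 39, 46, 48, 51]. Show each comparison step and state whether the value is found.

Binary search for 41 in [4, 9, 16, 18, 19, 26, 28, 30, 32, 34, 37, 39, 46, 48, 51]:

lo=0, hi=14, mid=7, arr[mid]=30 -> 30 < 41, search right half
lo=8, hi=14, mid=11, arr[mid]=39 -> 39 < 41, search right half
lo=12, hi=14, mid=13, arr[mid]=48 -> 48 > 41, search left half
lo=12, hi=12, mid=12, arr[mid]=46 -> 46 > 41, search left half
lo=12 > hi=11, target 41 not found

Binary search determines that 41 is not in the array after 4 comparisons. The search space was exhausted without finding the target.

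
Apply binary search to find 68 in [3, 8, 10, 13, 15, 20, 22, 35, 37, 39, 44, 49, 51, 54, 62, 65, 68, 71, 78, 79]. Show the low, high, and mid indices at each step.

Binary search for 68 in [3, 8, 10, 13, 15, 20, 22, 35, 37, 39, 44, 49, 51, 54, 62, 65, 68, 71, 78, 79]:

lo=0, hi=19, mid=9, arr[mid]=39 -> 39 < 68, search right half
lo=10, hi=19, mid=14, arr[mid]=62 -> 62 < 68, search right half
lo=15, hi=19, mid=17, arr[mid]=71 -> 71 > 68, search left half
lo=15, hi=16, mid=15, arr[mid]=65 -> 65 < 68, search right half
lo=16, hi=16, mid=16, arr[mid]=68 -> Found target at index 16!

Binary search finds 68 at index 16 after 5 comparisons. The search repeatedly halves the search space by comparing with the middle element.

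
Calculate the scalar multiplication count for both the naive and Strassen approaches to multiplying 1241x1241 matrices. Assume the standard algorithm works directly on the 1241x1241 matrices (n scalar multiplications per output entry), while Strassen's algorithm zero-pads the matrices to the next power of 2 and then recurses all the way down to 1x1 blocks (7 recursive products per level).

Matrix multiplication for 1241x1241 matrices:

Strassen's algorithm requires power-of-2 dimensions. Pad 1241x1241 to 2048x2048 (next power of 2).

Standard algorithm: 1241^3 = 1911240521 multiplications
Strassen's algorithm: 7^(log2(2048)) = 7^11 = 1977326743 multiplications
Difference: 1911240521 - 1977326743 = -66086222 (Strassen uses MORE here due to padding overhead — for small or just-over-power-of-2 n, padding can outweigh the per-level savings)

Standard: 1911240521 multiplications (1241^3). Strassen: 1977326743 multiplications (7^11, after padding to 2048x2048). Strassen reduces 8 recursive multiplications to 7 at each level.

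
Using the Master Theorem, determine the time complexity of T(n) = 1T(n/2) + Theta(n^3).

Master Theorem for T(n) = 1T(n/2) + O(n^3):

a = 1, b = 2, c = 3
log_b(a) = log_2(1) = 0.0000

Case 3: c = 3 > log_2(1) = 0.0000
T(n) = O(n^3) = O(n^3)

For T(n) = 1T(n/2) + O(n^3): log_2(1) = 0.0000. This is Case 3 of the Master Theorem (c > log_b(a), work dominated by root), giving O(n^3).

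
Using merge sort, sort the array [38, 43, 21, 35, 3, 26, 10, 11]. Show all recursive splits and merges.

Merge sort trace:

Split: [38, 43, 21, 35, 3, 26, 10, 11] -> [38, 43, 21, 35] and [3, 26, 10, 11]
  Split: [38, 43, 21, 35] -> [38, 43] and [21, 35]
    Split: [38, 43] -> [38] and [43]
    Merge: [38] + [43] -> [38, 43]
    Split: [21, 35] -> [21] and [35]
    Merge: [21] + [35] -> [21, 35]
  Merge: [38, 43] + [21, 35] -> [21, 35, 38, 43]
  Split: [3, 26, 10, 11] -> [3, 26] and [10, 11]
    Split: [3, 26] -> [3] and [26]
    Merge: [3] + [26] -> [3, 26]
    Split: [10, 11] -> [10] and [11]
    Merge: [10] + [11] -> [10, 11]
  Merge: [3, 26] + [10, 11] -> [3, 10, 11, 26]
Merge: [21, 35, 38, 43] + [3, 10, 11, 26] -> [3, 10, 11, 21, 26, 35, 38, 43]

Final sorted array: [3, 10, 11, 21, 26, 35, 38, 43]

The merge sort proceeds by recursively splitting the array and merging sorted halves.
After all merges, the sorted array is [3, 10, 11, 21, 26, 35, 38, 43].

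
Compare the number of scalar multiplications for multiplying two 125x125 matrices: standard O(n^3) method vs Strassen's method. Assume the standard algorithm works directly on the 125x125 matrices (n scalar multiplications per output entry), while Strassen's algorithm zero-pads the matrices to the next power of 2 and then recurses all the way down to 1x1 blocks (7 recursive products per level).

Matrix multiplication for 125x125 matrices:

Strassen's algorithm requires power-of-2 dimensions. Pad 125x125 to 128x128 (next power of 2).

Standard algorithm: 125^3 = 1953125 multiplications
Strassen's algorithm: 7^(log2(128)) = 7^7 = 823543 multiplications
Savings: 1953125 - 823543 = 1129582 multiplications

Standard: 1953125 multiplications (125^3). Strassen: 823543 multiplications (7^7, after padding to 128x128). Strassen reduces 8 recursive multiplications to 7 at each level.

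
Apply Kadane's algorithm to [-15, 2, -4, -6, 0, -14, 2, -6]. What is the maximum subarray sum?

Using Kadane's algorithm on [-15, 2, -4, -6, 0, -14, 2, -6]:

Scanning through the array:
Position 1 (value 2): max_ending_here = 2, max_so_far = 2
Position 2 (value -4): max_ending_here = -2, max_so_far = 2
Position 3 (value -6): max_ending_here = -6, max_so_far = 2
Position 4 (value 0): max_ending_here = 0, max_so_far = 2
Position 5 (value -14): max_ending_here = -14, max_so_far = 2
Position 6 (value 2): max_ending_here = 2, max_so_far = 2
Position 7 (value -6): max_ending_here = -4, max_so_far = 2

Maximum subarray: [2]
Maximum sum: 2

The maximum subarray is [2] with sum 2. This subarray runs from index 1 to index 1.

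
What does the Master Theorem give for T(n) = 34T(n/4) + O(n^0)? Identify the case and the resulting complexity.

Master Theorem for T(n) = 34T(n/4) + O(n^0):

a = 34, b = 4, c = 0
log_b(a) = log_4(34) = 2.5437

Case 1: c = 0 < log_4(34) = 2.5437
T(n) = O(n^(log_4 34))

For T(n) = 34T(n/4) + O(n^0): log_4(34) = 2.5437. This is Case 1 of the Master Theorem (c < log_b(a), work dominated by leaves), giving O(n^(log_4 34)).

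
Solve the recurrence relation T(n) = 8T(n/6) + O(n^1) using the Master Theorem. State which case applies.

Master Theorem for T(n) = 8T(n/6) + O(n^1):

a = 8, b = 6, c = 1
log_b(a) = log_6(8) = 1.1606

Case 1: c = 1 < log_6(8) = 1.1606
T(n) = O(n^(log_6 8))

For T(n) = 8T(n/6) + O(n^1): log_6(8) = 1.1606. This is Case 1 of the Master Theorem (c < log_b(a), work dominated by leaves), giving O(n^(log_6 8)).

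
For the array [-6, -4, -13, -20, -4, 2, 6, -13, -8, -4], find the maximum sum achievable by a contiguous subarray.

Using Kadane's algorithm on [-6, -4, -13, -20, -4, 2, 6, -13, -8, -4]:

Scanning through the array:
Position 1 (value -4): max_ending_here = -4, max_so_far = -4
Position 2 (value -13): max_ending_here = -13, max_so_far = -4
Position 3 (value -20): max_ending_here = -20, max_so_far = -4
Position 4 (value -4): max_ending_here = -4, max_so_far = -4
Position 5 (value 2): max_ending_here = 2, max_so_far = 2
Position 6 (value 6): max_ending_here = 8, max_so_far = 8
Position 7 (value -13): max_ending_here = -5, max_so_far = 8
Position 8 (value -8): max_ending_here = -8, max_so_far = 8
Position 9 (value -4): max_ending_here = -4, max_so_far = 8

Maximum subarray: [2, 6]
Maximum sum: 8

The maximum subarray is [2, 6] with sum 8. This subarray runs from index 5 to index 6.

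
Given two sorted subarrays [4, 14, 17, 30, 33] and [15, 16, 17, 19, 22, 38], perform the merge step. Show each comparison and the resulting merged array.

Merging process:

Compare 4 vs 15: take 4 from left. Merged: [4]
Compare 14 vs 15: take 14 from left. Merged: [4, 14]
Compare 17 vs 15: take 15 from right. Merged: [4, 14, 15]
Compare 17 vs 16: take 16 from right. Merged: [4, 14, 15, 16]
Compare 17 vs 17: take 17 from left. Merged: [4, 14, 15, 16, 17]
Compare 30 vs 17: take 17 from right. Merged: [4, 14, 15, 16, 17, 17]
Compare 30 vs 19: take 19 from right. Merged: [4, 14, 15, 16, 17, 17, 19]
Compare 30 vs 22: take 22 from right. Merged: [4, 14, 15, 16, 17, 17, 19, 22]
Compare 30 vs 38: take 30 from left. Merged: [4, 14, 15, 16, 17, 17, 19, 22, 30]
Compare 33 vs 38: take 33 from left. Merged: [4, 14, 15, 16, 17, 17, 19, 22, 30, 33]
Append remaining from right: [38]. Merged: [4, 14, 15, 16, 17, 17, 19, 22, 30, 33, 38]

Final merged array: [4, 14, 15, 16, 17, 17, 19, 22, 30, 33, 38]
Total comparisons: 10

The merged array is [4, 14, 15, 16, 17, 17, 19, 22, 30, 33, 38], requiring 10 comparisons. The merge step runs in O(n) time where n is the total number of elements.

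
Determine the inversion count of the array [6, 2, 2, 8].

Finding inversions in [6, 2, 2, 8]:

(0, 1): arr[0]=6 > arr[1]=2
(0, 2): arr[0]=6 > arr[2]=2

Total inversions: 2

The array has 2 inversion(s): (0,1), (0,2). Each pair (i,j) satisfies i < j and arr[i] > arr[j].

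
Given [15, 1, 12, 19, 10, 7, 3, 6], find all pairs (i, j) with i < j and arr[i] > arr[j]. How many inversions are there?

Finding inversions in [15, 1, 12, 19, 10, 7, 3, 6]:

(0, 1): arr[0]=15 > arr[1]=1
(0, 2): arr[0]=15 > arr[2]=12
(0, 4): arr[0]=15 > arr[4]=10
(0, 5): arr[0]=15 > arr[5]=7
(0, 6): arr[0]=15 > arr[6]=3
(0, 7): arr[0]=15 > arr[7]=6
(2, 4): arr[2]=12 > arr[4]=10
(2, 5): arr[2]=12 > arr[5]=7
(2, 6): arr[2]=12 > arr[6]=3
(2, 7): arr[2]=12 > arr[7]=6
(3, 4): arr[3]=19 > arr[4]=10
(3, 5): arr[3]=19 > arr[5]=7
(3, 6): arr[3]=19 > arr[6]=3
(3, 7): arr[3]=19 > arr[7]=6
(4, 5): arr[4]=10 > arr[5]=7
(4, 6): arr[4]=10 > arr[6]=3
(4, 7): arr[4]=10 > arr[7]=6
(5, 6): arr[5]=7 > arr[6]=3
(5, 7): arr[5]=7 > arr[7]=6

Total inversions: 19

The array has 19 inversion(s): (0,1), (0,2), (0,4), (0,5), (0,6), (0,7), (2,4), (2,5), (2,6), (2,7), (3,4), (3,5), (3,6), (3,7), (4,5), (4,6), (4,7), (5,6), (5,7). Each pair (i,j) satisfies i < j and arr[i] > arr[j].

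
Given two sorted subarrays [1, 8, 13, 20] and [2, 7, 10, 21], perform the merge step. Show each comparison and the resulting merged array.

Merging process:

Compare 1 vs 2: take 1 from left. Merged: [1]
Compare 8 vs 2: take 2 from right. Merged: [1, 2]
Compare 8 vs 7: take 7 from right. Merged: [1, 2, 7]
Compare 8 vs 10: take 8 from left. Merged: [1, 2, 7, 8]
Compare 13 vs 10: take 10 from right. Merged: [1, 2, 7, 8, 10]
Compare 13 vs 21: take 13 from left. Merged: [1, 2, 7, 8, 10, 13]
Compare 20 vs 21: take 20 from left. Merged: [1, 2, 7, 8, 10, 13, 20]
Append remaining from right: [21]. Merged: [1, 2, 7, 8, 10, 13, 20, 21]

Final merged array: [1, 2, 7, 8, 10, 13, 20, 21]
Total comparisons: 7

The merged array is [1, 2, 7, 8, 10, 13, 20, 21], requiring 7 comparisons. The merge step runs in O(n) time where n is the total number of elements.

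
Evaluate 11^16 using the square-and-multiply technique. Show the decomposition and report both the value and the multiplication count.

Computing 11^16 by squaring (build up from 11^1; each line after the first costs one multiplication):

11^1 = 11
11^2 = (11^1)^2 = 11^2 = 121
11^4 = (11^2)^2 = 121^2 = 14641
11^8 = (11^4)^2 = 14641^2 = 214358881
11^16 = (11^8)^2 = 214358881^2 = 45949729863572161

Result: 45949729863572161
Multiplications needed: 4 (4 lines after 11^1)

11^16 = 45949729863572161. Using exponentiation by squaring, this requires 4 multiplications. The key idea: if the exponent is even, square the half-power; if odd, multiply by the base once.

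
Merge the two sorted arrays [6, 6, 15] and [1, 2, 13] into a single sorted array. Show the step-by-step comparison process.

Merging process:

Compare 6 vs 1: take 1 from right. Merged: [1]
Compare 6 vs 2: take 2 from right. Merged: [1, 2]
Compare 6 vs 13: take 6 from left. Merged: [1, 2, 6]
Compare 6 vs 13: take 6 from left. Merged: [1, 2, 6, 6]
Compare 15 vs 13: take 13 from right. Merged: [1, 2, 6, 6, 13]
Append remaining from left: [15]. Merged: [1, 2, 6, 6, 13, 15]

Final merged array: [1, 2, 6, 6, 13, 15]
Total comparisons: 5

The merged array is [1, 2, 6, 6, 13, 15], requiring 5 comparisons. The merge step runs in O(n) time where n is the total number of elements.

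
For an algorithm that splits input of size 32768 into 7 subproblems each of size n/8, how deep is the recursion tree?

For divide and conquer with division factor 8:

Problem sizes at each level:
Level 0: 32768
Level 1: 4096
Level 2: 512
Level 3: 64
Level 4: 8
Level 5: 1

The root is level 0 and the size-1 base case is level 5 (the tree spans levels 0 through 5, i.e. 6 levels counting the root), so the depth is the number of divisions: log_8(32768) = 5

The recursion tree depth is log_8(32768) = 5. At each level, the problem size is divided by 8, so it takes 5 divisions to reduce to a base case of size 1. The algorithm makes 7 recursive calls at each level.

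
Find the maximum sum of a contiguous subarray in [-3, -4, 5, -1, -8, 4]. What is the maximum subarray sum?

Using Kadane's algorithm on [-3, -4, 5, -1, -8, 4]:

Scanning through the array:
Position 1 (value -4): max_ending_here = -4, max_so_far = -3
Position 2 (value 5): max_ending_here = 5, max_so_far = 5
Position 3 (value -1): max_ending_here = 4, max_so_far = 5
Position 4 (value -8): max_ending_here = -4, max_so_far = 5
Position 5 (value 4): max_ending_here = 4, max_so_far = 5

Maximum subarray: [5]
Maximum sum: 5

The maximum subarray is [5] with sum 5. This subarray runs from index 2 to index 2.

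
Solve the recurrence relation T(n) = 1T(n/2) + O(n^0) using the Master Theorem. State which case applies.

Master Theorem for T(n) = 1T(n/2) + O(n^0):

a = 1, b = 2, c = 0
log_b(a) = log_2(1) = 0.0000

Case 2: c = 0 = log_2(1) = 0.0000
T(n) = O(n^0 log n) = O(log n)

For T(n) = 1T(n/2) + O(n^0): log_2(1) = 0.0000. This is Case 2 of the Master Theorem (c = log_b(a), equal work at all levels), giving O(log n).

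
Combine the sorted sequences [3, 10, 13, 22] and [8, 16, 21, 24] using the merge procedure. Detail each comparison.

Merging process:

Compare 3 vs 8: take 3 from left. Merged: [3]
Compare 10 vs 8: take 8 from right. Merged: [3, 8]
Compare 10 vs 16: take 10 from left. Merged: [3, 8, 10]
Compare 13 vs 16: take 13 from left. Merged: [3, 8, 10, 13]
Compare 22 vs 16: take 16 from right. Merged: [3, 8, 10, 13, 16]
Compare 22 vs 21: take 21 from right. Merged: [3, 8, 10, 13, 16, 21]
Compare 22 vs 24: take 22 from left. Merged: [3, 8, 10, 13, 16, 21, 22]
Append remaining from right: [24]. Merged: [3, 8, 10, 13, 16, 21, 22, 24]

Final merged array: [3, 8, 10, 13, 16, 21, 22, 24]
Total comparisons: 7

The merged array is [3, 8, 10, 13, 16, 21, 22, 24], requiring 7 comparisons. The merge step runs in O(n) time where n is the total number of elements.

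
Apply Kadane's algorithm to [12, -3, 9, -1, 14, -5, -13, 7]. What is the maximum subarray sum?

Using Kadane's algorithm on [12, -3, 9, -1, 14, -5, -13, 7]:

Scanning through the array:
Position 1 (value -3): max_ending_here = 9, max_so_far = 12
Position 2 (value 9): max_ending_here = 18, max_so_far = 18
Position 3 (value -1): max_ending_here = 17, max_so_far = 18
Position 4 (value 14): max_ending_here = 31, max_so_far = 31
Position 5 (value -5): max_ending_here = 26, max_so_far = 31
Position 6 (value -13): max_ending_here = 13, max_so_far = 31
Position 7 (value 7): max_ending_here = 20, max_so_far = 31

Maximum subarray: [12, -3, 9, -1, 14]
Maximum sum: 31

The maximum subarray is [12, -3, 9, -1, 14] with sum 31. This subarray runs from index 0 to index 4.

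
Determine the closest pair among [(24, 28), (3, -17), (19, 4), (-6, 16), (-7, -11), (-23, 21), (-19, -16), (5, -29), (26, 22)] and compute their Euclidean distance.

Computing all pairwise distances among 9 points:

d((24, 28), (3, -17)) = 49.6588
d((24, 28), (19, 4)) = 24.5153
d((24, 28), (-6, 16)) = 32.311
d((24, 28), (-7, -11)) = 49.8197
d((24, 28), (-23, 21)) = 47.5184
d((24, 28), (-19, -16)) = 61.5224
d((24, 28), (5, -29)) = 60.0833
d((24, 28), (26, 22)) = 6.3246 <-- minimum
d((3, -17), (19, 4)) = 26.4008
d((3, -17), (-6, 16)) = 34.2053
d((3, -17), (-7, -11)) = 11.6619
d((3, -17), (-23, 21)) = 46.0435
d((3, -17), (-19, -16)) = 22.0227
d((3, -17), (5, -29)) = 12.1655
d((3, -17), (26, 22)) = 45.2769
d((19, 4), (-6, 16)) = 27.7308
d((19, 4), (-7, -11)) = 30.0167
d((19, 4), (-23, 21)) = 45.31
d((19, 4), (-19, -16)) = 42.9418
d((19, 4), (5, -29)) = 35.8469
d((19, 4), (26, 22)) = 19.3132
d((-6, 16), (-7, -11)) = 27.0185
d((-6, 16), (-23, 21)) = 17.72
d((-6, 16), (-19, -16)) = 34.5398
d((-6, 16), (5, -29)) = 46.3249
d((-6, 16), (26, 22)) = 32.5576
d((-7, -11), (-23, 21)) = 35.7771
d((-7, -11), (-19, -16)) = 13.0
d((-7, -11), (5, -29)) = 21.6333
d((-7, -11), (26, 22)) = 46.669
d((-23, 21), (-19, -16)) = 37.2156
d((-23, 21), (5, -29)) = 57.3062
d((-23, 21), (26, 22)) = 49.0102
d((-19, -16), (5, -29)) = 27.2947
d((-19, -16), (26, 22)) = 58.8982
d((5, -29), (26, 22)) = 55.1543

Closest pair: (24, 28) and (26, 22) with distance 6.3246

The closest pair is (24, 28) and (26, 22) with Euclidean distance 6.3246. For 9 points, brute-force pairwise comparison is shown above. For large n, the divide-and-conquer algorithm (sort by x, recurse on halves, check the dividing strip) achieves O(n log n).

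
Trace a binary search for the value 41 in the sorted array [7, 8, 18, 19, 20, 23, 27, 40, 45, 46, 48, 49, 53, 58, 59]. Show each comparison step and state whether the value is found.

Binary search for 41 in [7, 8, 18, 19, 20, 23, 27, 40, 45, 46, 48, 49, 53, 58, 59]:

lo=0, hi=14, mid=7, arr[mid]=40 -> 40 < 41, search right half
lo=8, hi=14, mid=11, arr[mid]=49 -> 49 > 41, search left half
lo=8, hi=10, mid=9, arr[mid]=46 -> 46 > 41, search left half
lo=8, hi=8, mid=8, arr[mid]=45 -> 45 > 41, search left half
lo=8 > hi=7, target 41 not found

Binary search determines that 41 is not in the array after 4 comparisons. The search space was exhausted without finding the target.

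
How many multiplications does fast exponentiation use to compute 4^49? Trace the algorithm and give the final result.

Computing 4^49 by squaring (build up from 4^1; each line after the first costs one multiplication):

4^1 = 4
4^2 = (4^1)^2 = 4^2 = 16
4^3 = 4 * 4^2 = 4 * 16 = 64
4^6 = (4^3)^2 = 64^2 = 4096
4^12 = (4^6)^2 = 4096^2 = 16777216
4^24 = (4^12)^2 = 16777216^2 = 281474976710656
4^48 = (4^24)^2 = 281474976710656^2 = 79228162514264337593543950336
4^49 = 4 * 4^48 = 4 * 79228162514264337593543950336 = 316912650057057350374175801344

Result: 316912650057057350374175801344
Multiplications needed: 7 (7 lines after 4^1)

4^49 = 316912650057057350374175801344. Using exponentiation by squaring, this requires 7 multiplications. The key idea: if the exponent is even, square the half-power; if odd, multiply by the base once.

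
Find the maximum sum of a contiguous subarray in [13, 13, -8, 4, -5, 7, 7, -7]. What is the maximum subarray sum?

Using Kadane's algorithm on [13, 13, -8, 4, -5, 7, 7, -7]:

Scanning through the array:
Position 1 (value 13): max_ending_here = 26, max_so_far = 26
Position 2 (value -8): max_ending_here = 18, max_so_far = 26
Position 3 (value 4): max_ending_here = 22, max_so_far = 26
Position 4 (value -5): max_ending_here = 17, max_so_far = 26
Position 5 (value 7): max_ending_here = 24, max_so_far = 26
Position 6 (value 7): max_ending_here = 31, max_so_far = 31
Position 7 (value -7): max_ending_here = 24, max_so_far = 31

Maximum subarray: [13, 13, -8, 4, -5, 7, 7]
Maximum sum: 31

The maximum subarray is [13, 13, -8, 4, -5, 7, 7] with sum 31. This subarray runs from index 0 to index 6.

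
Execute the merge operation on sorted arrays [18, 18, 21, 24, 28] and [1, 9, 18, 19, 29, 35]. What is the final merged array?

Merging process:

Compare 18 vs 1: take 1 from right. Merged: [1]
Compare 18 vs 9: take 9 from right. Merged: [1, 9]
Compare 18 vs 18: take 18 from left. Merged: [1, 9, 18]
Compare 18 vs 18: take 18 from left. Merged: [1, 9, 18, 18]
Compare 21 vs 18: take 18 from right. Merged: [1, 9, 18, 18, 18]
Compare 21 vs 19: take 19 from right. Merged: [1, 9, 18, 18, 18, 19]
Compare 21 vs 29: take 21 from left. Merged: [1, 9, 18, 18, 18, 19, 21]
Compare 24 vs 29: take 24 from left. Merged: [1, 9, 18, 18, 18, 19, 21, 24]
Compare 28 vs 29: take 28 from left. Merged: [1, 9, 18, 18, 18, 19, 21, 24, 28]
Append remaining from right: [29, 35]. Merged: [1, 9, 18, 18, 18, 19, 21, 24, 28, 29, 35]

Final merged array: [1, 9, 18, 18, 18, 19, 21, 24, 28, 29, 35]
Total comparisons: 9

The merged array is [1, 9, 18, 18, 18, 19, 21, 24, 28, 29, 35], requiring 9 comparisons. The merge step runs in O(n) time where n is the total number of elements.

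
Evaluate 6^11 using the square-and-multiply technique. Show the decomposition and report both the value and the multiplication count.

Computing 6^11 by squaring (build up from 6^1; each line after the first costs one multiplication):

6^1 = 6
6^2 = (6^1)^2 = 6^2 = 36
6^4 = (6^2)^2 = 36^2 = 1296
6^5 = 6 * 6^4 = 6 * 1296 = 7776
6^10 = (6^5)^2 = 7776^2 = 60466176
6^11 = 6 * 6^10 = 6 * 60466176 = 362797056

Result: 362797056
Multiplications needed: 5 (5 lines after 6^1)

6^11 = 362797056. Using exponentiation by squaring, this requires 5 multiplications. The key idea: if the exponent is even, square the half-power; if odd, multiply by the base once.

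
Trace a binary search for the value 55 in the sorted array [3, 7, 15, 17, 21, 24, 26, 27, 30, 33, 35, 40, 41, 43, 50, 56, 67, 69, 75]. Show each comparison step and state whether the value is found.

Binary search for 55 in [3, 7, 15, 17, 21, 24, 26, 27, 30, 33, 35, 40, 41, 43, 50, 56, 67, 69, 75]:

lo=0, hi=18, mid=9, arr[mid]=33 -> 33 < 55, search right half
lo=10, hi=18, mid=14, arr[mid]=50 -> 50 < 55, search right half
lo=15, hi=18, mid=16, arr[mid]=67 -> 67 > 55, search left half
lo=15, hi=15, mid=15, arr[mid]=56 -> 56 > 55, search left half
lo=15 > hi=14, target 55 not found

Binary search determines that 55 is not in the array after 4 comparisons. The search space was exhausted without finding the target.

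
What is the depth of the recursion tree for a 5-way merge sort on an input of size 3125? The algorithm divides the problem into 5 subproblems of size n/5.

For divide and conquer with division factor 5:

Problem sizes at each level:
Level 0: 3125
Level 1: 625
Level 2: 125
Level 3: 25
Level 4: 5
Level 5: 1

The root is level 0 and the size-1 base case is level 5 (the tree spans levels 0 through 5, i.e. 6 levels counting the root), so the depth is the number of divisions: log_5(3125) = 5

The recursion tree depth is log_5(3125) = 5. At each level, the problem size is divided by 5, so it takes 5 divisions to reduce to a base case of size 1. The algorithm makes 5 recursive calls at each level.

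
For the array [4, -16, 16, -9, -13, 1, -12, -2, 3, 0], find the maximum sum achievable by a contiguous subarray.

Using Kadane's algorithm on [4, -16, 16, -9, -13, 1, -12, -2, 3, 0]:

Scanning through the array:
Position 1 (value -16): max_ending_here = -12, max_so_far = 4
Position 2 (value 16): max_ending_here = 16, max_so_far = 16
Position 3 (value -9): max_ending_here = 7, max_so_far = 16
Position 4 (value -13): max_ending_here = -6, max_so_far = 16
Position 5 (value 1): max_ending_here = 1, max_so_far = 16
Position 6 (value -12): max_ending_here = -11, max_so_far = 16
Position 7 (value -2): max_ending_here = -2, max_so_far = 16
Position 8 (value 3): max_ending_here = 3, max_so_far = 16
Position 9 (value 0): max_ending_here = 3, max_so_far = 16

Maximum subarray: [16]
Maximum sum: 16

The maximum subarray is [16] with sum 16. This subarray runs from index 2 to index 2.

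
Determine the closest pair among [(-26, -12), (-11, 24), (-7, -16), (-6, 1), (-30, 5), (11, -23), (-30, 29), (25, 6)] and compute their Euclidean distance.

Computing all pairwise distances among 8 points:

d((-26, -12), (-11, 24)) = 39.0
d((-26, -12), (-7, -16)) = 19.4165
d((-26, -12), (-6, 1)) = 23.8537
d((-26, -12), (-30, 5)) = 17.4642
d((-26, -12), (11, -23)) = 38.6005
d((-26, -12), (-30, 29)) = 41.1947
d((-26, -12), (25, 6)) = 54.0833
d((-11, 24), (-7, -16)) = 40.1995
d((-11, 24), (-6, 1)) = 23.5372
d((-11, 24), (-30, 5)) = 26.8701
d((-11, 24), (11, -23)) = 51.8941
d((-11, 24), (-30, 29)) = 19.6469
d((-11, 24), (25, 6)) = 40.2492
d((-7, -16), (-6, 1)) = 17.0294 <-- minimum
d((-7, -16), (-30, 5)) = 31.1448
d((-7, -16), (11, -23)) = 19.3132
d((-7, -16), (-30, 29)) = 50.5371
d((-7, -16), (25, 6)) = 38.833
d((-6, 1), (-30, 5)) = 24.3311
d((-6, 1), (11, -23)) = 29.4109
d((-6, 1), (-30, 29)) = 36.8782
d((-6, 1), (25, 6)) = 31.4006
d((-30, 5), (11, -23)) = 49.6488
d((-30, 5), (-30, 29)) = 24.0
d((-30, 5), (25, 6)) = 55.0091
d((11, -23), (-30, 29)) = 66.2193
d((11, -23), (25, 6)) = 32.2025
d((-30, 29), (25, 6)) = 59.6154

Closest pair: (-7, -16) and (-6, 1) with distance 17.0294

The closest pair is (-7, -16) and (-6, 1) with Euclidean distance 17.0294. For 8 points, brute-force pairwise comparison is shown above. For large n, the divide-and-conquer algorithm (sort by x, recurse on halves, check the dividing strip) achieves O(n log n).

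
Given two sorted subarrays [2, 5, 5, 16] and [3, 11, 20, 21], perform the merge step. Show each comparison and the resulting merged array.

Merging process:

Compare 2 vs 3: take 2 from left. Merged: [2]
Compare 5 vs 3: take 3 from right. Merged: [2, 3]
Compare 5 vs 11: take 5 from left. Merged: [2, 3, 5]
Compare 5 vs 11: take 5 from left. Merged: [2, 3, 5, 5]
Compare 16 vs 11: take 11 from right. Merged: [2, 3, 5, 5, 11]
Compare 16 vs 20: take 16 from left. Merged: [2, 3, 5, 5, 11, 16]
Append remaining from right: [20, 21]. Merged: [2, 3, 5, 5, 11, 16, 20, 21]

Final merged array: [2, 3, 5, 5, 11, 16, 20, 21]
Total comparisons: 6

The merged array is [2, 3, 5, 5, 11, 16, 20, 21], requiring 6 comparisons. The merge step runs in O(n) time where n is the total number of elements.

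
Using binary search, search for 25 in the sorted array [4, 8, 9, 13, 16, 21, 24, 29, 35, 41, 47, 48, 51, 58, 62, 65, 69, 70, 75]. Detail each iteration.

Binary search for 25 in [4, 8, 9, 13, 16, 21, 24, 29, 35, 41, 47, 48, 51, 58, 62, 65, 69, 70, 75]:

lo=0, hi=18, mid=9, arr[mid]=41 -> 41 > 25, search left half
lo=0, hi=8, mid=4, arr[mid]=16 -> 16 < 25, search right half
lo=5, hi=8, mid=6, arr[mid]=24 -> 24 < 25, search right half
lo=7, hi=8, mid=7, arr[mid]=29 -> 29 > 25, search left half
lo=7 > hi=6, target 25 not found

Binary search determines that 25 is not in the array after 4 comparisons. The search space was exhausted without finding the target.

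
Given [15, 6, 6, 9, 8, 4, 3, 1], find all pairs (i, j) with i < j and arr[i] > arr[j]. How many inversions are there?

Finding inversions in [15, 6, 6, 9, 8, 4, 3, 1]:

(0, 1): arr[0]=15 > arr[1]=6
(0, 2): arr[0]=15 > arr[2]=6
(0, 3): arr[0]=15 > arr[3]=9
(0, 4): arr[0]=15 > arr[4]=8
(0, 5): arr[0]=15 > arr[5]=4
(0, 6): arr[0]=15 > arr[6]=3
(0, 7): arr[0]=15 > arr[7]=1
(1, 5): arr[1]=6 > arr[5]=4
(1, 6): arr[1]=6 > arr[6]=3
(1, 7): arr[1]=6 > arr[7]=1
(2, 5): arr[2]=6 > arr[5]=4
(2, 6): arr[2]=6 > arr[6]=3
(2, 7): arr[2]=6 > arr[7]=1
(3, 4): arr[3]=9 > arr[4]=8
(3, 5): arr[3]=9 > arr[5]=4
(3, 6): arr[3]=9 > arr[6]=3
(3, 7): arr[3]=9 > arr[7]=1
(4, 5): arr[4]=8 > arr[5]=4
(4, 6): arr[4]=8 > arr[6]=3
(4, 7): arr[4]=8 > arr[7]=1
(5, 6): arr[5]=4 > arr[6]=3
(5, 7): arr[5]=4 > arr[7]=1
(6, 7): arr[6]=3 > arr[7]=1

Total inversions: 23

The array has 23 inversion(s): (0,1), (0,2), (0,3), (0,4), (0,5), (0,6), (0,7), (1,5), (1,6), (1,7), (2,5), (2,6), (2,7), (3,4), (3,5), (3,6), (3,7), (4,5), (4,6), (4,7), (5,6), (5,7), (6,7). Each pair (i,j) satisfies i < j and arr[i] > arr[j].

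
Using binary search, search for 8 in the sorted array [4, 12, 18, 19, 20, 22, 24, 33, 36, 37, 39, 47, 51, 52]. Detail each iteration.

Binary search for 8 in [4, 12, 18, 19, 20, 22, 24, 33, 36, 37, 39, 47, 51, 52]:

lo=0, hi=13, mid=6, arr[mid]=24 -> 24 > 8, search left half
lo=0, hi=5, mid=2, arr[mid]=18 -> 18 > 8, search left half
lo=0, hi=1, mid=0, arr[mid]=4 -> 4 < 8, search right half
lo=1, hi=1, mid=1, arr[mid]=12 -> 12 > 8, search left half
lo=1 > hi=0, target 8 not found

Binary search determines that 8 is not in the array after 4 comparisons. The search space was exhausted without finding the target.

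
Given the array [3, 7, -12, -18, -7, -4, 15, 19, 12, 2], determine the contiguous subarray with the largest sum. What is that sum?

Using Kadane's algorithm on [3, 7, -12, -18, -7, -4, 15, 19, 12, 2]:

Scanning through the array:
Position 1 (value 7): max_ending_here = 10, max_so_far = 10
Position 2 (value -12): max_ending_here = -2, max_so_far = 10
Position 3 (value -18): max_ending_here = -18, max_so_far = 10
Position 4 (value -7): max_ending_here = -7, max_so_far = 10
Position 5 (value -4): max_ending_here = -4, max_so_far = 10
Position 6 (value 15): max_ending_here = 15, max_so_far = 15
Position 7 (value 19): max_ending_here = 34, max_so_far = 34
Position 8 (value 12): max_ending_here = 46, max_so_far = 46
Position 9 (value 2): max_ending_here = 48, max_so_far = 48

Maximum subarray: [15, 19, 12, 2]
Maximum sum: 48

The maximum subarray is [15, 19, 12, 2] with sum 48. This subarray runs from index 6 to index 9.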